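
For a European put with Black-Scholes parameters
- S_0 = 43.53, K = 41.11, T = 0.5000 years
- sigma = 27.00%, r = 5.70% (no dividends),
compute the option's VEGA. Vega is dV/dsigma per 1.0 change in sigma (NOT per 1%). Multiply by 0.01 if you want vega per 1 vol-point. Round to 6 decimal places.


Answer: Vega = 10.588701

Derivation:
d1 = 0.5443358005; d2 = 0.3534169696
phi(d1) = 0.3440083788; exp(-qT) = 1.0000000000; exp(-rT) = 0.9719022941
Vega = S * exp(-qT) * phi(d1) * sqrt(T) = 43.5300 * 1.0000000000 * 0.3440083788 * 0.7071067812 = 10.588701


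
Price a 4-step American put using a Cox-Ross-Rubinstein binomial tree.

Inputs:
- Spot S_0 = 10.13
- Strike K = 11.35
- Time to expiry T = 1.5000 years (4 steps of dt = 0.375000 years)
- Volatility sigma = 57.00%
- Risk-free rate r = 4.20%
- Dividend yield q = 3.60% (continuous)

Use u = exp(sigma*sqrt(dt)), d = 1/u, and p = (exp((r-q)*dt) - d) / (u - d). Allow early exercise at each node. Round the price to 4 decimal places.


Answer: Price = V(0,0) = 3.4200

Derivation:
dt = T/N = 0.375000
u = exp(sigma*sqrt(dt)) = 1.417723; d = 1/u = 0.705356
p = (exp((r-q)*dt) - d) / (u - d) = 0.416774
Discount per step: exp(-r*dt) = 0.984373
Stock lattice S(k, i) with i counting down-moves:
  k=0: S(0,0) = 10.1300
  k=1: S(1,0) = 14.3615; S(1,1) = 7.1453
  k=2: S(2,0) = 20.3607; S(2,1) = 10.1300; S(2,2) = 5.0400
  k=3: S(3,0) = 28.8658; S(3,1) = 14.3615; S(3,2) = 7.1453; S(3,3) = 3.5550
  k=4: S(4,0) = 40.9237; S(4,1) = 20.3607; S(4,2) = 10.1300; S(4,3) = 5.0400; S(4,4) = 2.5075
Terminal payoffs V(N, i) = max(K - S_T, 0):
  V(4,0) = 0.000000; V(4,1) = 0.000000; V(4,2) = 1.220000; V(4,3) = 6.310047; V(4,4) = 8.842485
Backward induction: V(k, i) = exp(-r*dt) * [p * V(k+1, i) + (1-p) * V(k+1, i+1)]; then take max(V_cont, immediate exercise) for American.
  V(3,0) = exp(-r*dt) * [p*0.000000 + (1-p)*0.000000] = 0.000000; exercise = 0.000000; V(3,0) = max -> 0.000000
  V(3,1) = exp(-r*dt) * [p*0.000000 + (1-p)*1.220000] = 0.700416; exercise = 0.000000; V(3,1) = max -> 0.700416
  V(3,2) = exp(-r*dt) * [p*1.220000 + (1-p)*6.310047] = 4.123192; exercise = 4.204741; V(3,2) = max -> 4.204741
  V(3,3) = exp(-r*dt) * [p*6.310047 + (1-p)*8.842485] = 7.665345; exercise = 7.795038; V(3,3) = max -> 7.795038
  V(2,0) = exp(-r*dt) * [p*0.000000 + (1-p)*0.700416] = 0.402117; exercise = 0.000000; V(2,0) = max -> 0.402117
  V(2,1) = exp(-r*dt) * [p*0.700416 + (1-p)*4.204741] = 2.701346; exercise = 1.220000; V(2,1) = max -> 2.701346
  V(2,2) = exp(-r*dt) * [p*4.204741 + (1-p)*7.795038] = 6.200267; exercise = 6.310047; V(2,2) = max -> 6.310047
  V(1,0) = exp(-r*dt) * [p*0.402117 + (1-p)*2.701346] = 1.715848; exercise = 0.000000; V(1,0) = max -> 1.715848
  V(1,1) = exp(-r*dt) * [p*2.701346 + (1-p)*6.310047] = 4.730931; exercise = 4.204741; V(1,1) = max -> 4.730931
  V(0,0) = exp(-r*dt) * [p*1.715848 + (1-p)*4.730931] = 3.420030; exercise = 1.220000; V(0,0) = max -> 3.420030


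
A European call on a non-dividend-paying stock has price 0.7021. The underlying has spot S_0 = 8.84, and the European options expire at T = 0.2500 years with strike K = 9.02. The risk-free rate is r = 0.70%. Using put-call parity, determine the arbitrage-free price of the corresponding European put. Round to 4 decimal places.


Put-call parity: C - P = S_0 * exp(-qT) - K * exp(-rT).
S_0 * exp(-qT) = 8.8400 * 1.00000000 = 8.84000000
K * exp(-rT) = 9.0200 * 0.99825153 = 9.00422880
P = C - S*exp(-qT) + K*exp(-rT)
P = 0.7021 - 8.84000000 + 9.00422880 = 0.8663

Answer: Put price = 0.8663


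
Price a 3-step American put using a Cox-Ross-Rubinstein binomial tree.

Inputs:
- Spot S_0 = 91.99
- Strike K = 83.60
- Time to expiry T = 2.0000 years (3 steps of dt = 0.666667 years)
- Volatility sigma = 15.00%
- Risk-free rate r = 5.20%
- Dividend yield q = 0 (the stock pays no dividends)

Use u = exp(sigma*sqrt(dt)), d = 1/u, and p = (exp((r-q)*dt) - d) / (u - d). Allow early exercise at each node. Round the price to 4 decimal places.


dt = T/N = 0.666667
u = exp(sigma*sqrt(dt)) = 1.130290; d = 1/u = 0.884728
p = (exp((r-q)*dt) - d) / (u - d) = 0.613068
Discount per step: exp(-r*dt) = 0.965927
Stock lattice S(k, i) with i counting down-moves:
  k=0: S(0,0) = 91.9900
  k=1: S(1,0) = 103.9754; S(1,1) = 81.3862
  k=2: S(2,0) = 117.5224; S(2,1) = 91.9900; S(2,2) = 72.0047
  k=3: S(3,0) = 132.8344; S(3,1) = 103.9754; S(3,2) = 81.3862; S(3,3) = 63.7046
Terminal payoffs V(N, i) = max(K - S_T, 0):
  V(3,0) = 0.000000; V(3,1) = 0.000000; V(3,2) = 2.213827; V(3,3) = 19.895423
Backward induction: V(k, i) = exp(-r*dt) * [p * V(k+1, i) + (1-p) * V(k+1, i+1)]; then take max(V_cont, immediate exercise) for American.
  V(2,0) = exp(-r*dt) * [p*0.000000 + (1-p)*0.000000] = 0.000000; exercise = 0.000000; V(2,0) = max -> 0.000000
  V(2,1) = exp(-r*dt) * [p*0.000000 + (1-p)*2.213827] = 0.827414; exercise = 0.000000; V(2,1) = max -> 0.827414
  V(2,2) = exp(-r*dt) * [p*2.213827 + (1-p)*19.895423] = 8.746861; exercise = 11.595336; V(2,2) = max -> 11.595336
  V(1,0) = exp(-r*dt) * [p*0.000000 + (1-p)*0.827414] = 0.309245; exercise = 0.000000; V(1,0) = max -> 0.309245
  V(1,1) = exp(-r*dt) * [p*0.827414 + (1-p)*11.595336] = 4.823713; exercise = 2.213827; V(1,1) = max -> 4.823713
  V(0,0) = exp(-r*dt) * [p*0.309245 + (1-p)*4.823713] = 1.985982; exercise = 0.000000; V(0,0) = max -> 1.985982

Answer: Price = V(0,0) = 1.9860


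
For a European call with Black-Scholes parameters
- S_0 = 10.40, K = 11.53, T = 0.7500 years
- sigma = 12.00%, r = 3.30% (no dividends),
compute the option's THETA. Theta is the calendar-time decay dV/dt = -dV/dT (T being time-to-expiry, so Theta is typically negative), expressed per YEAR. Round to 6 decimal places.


Answer: Theta = -0.302569

Derivation:
d1 = -0.7024094195; d2 = -0.8063324679
phi(d1) = 0.3117268269; exp(-qT) = 1.0000000000; exp(-rT) = 0.9755537700
Theta = -S*exp(-qT)*phi(d1)*sigma/(2*sqrt(T)) - r*K*exp(-rT)*N(d2) + q*S*exp(-qT)*N(d1)
N(d1) = 0.2412119363; N(d2) = 0.2100255872; sqrt(T) = 0.8660254038
Term 1 = -10.4000 * 1.0000000000 * 0.3117268269 * 0.1200 / (2 * 0.8660254038) = -0.2246095081
Term 2 = -0.0330 * 11.5300 * 0.9755537700 * 0.2100255872 = -0.0779590730
Term 3 = 0 (no dividend yield, q = 0)
Theta = -0.2246095081 + (-0.0779590730) + (0.0000000000) = -0.302569


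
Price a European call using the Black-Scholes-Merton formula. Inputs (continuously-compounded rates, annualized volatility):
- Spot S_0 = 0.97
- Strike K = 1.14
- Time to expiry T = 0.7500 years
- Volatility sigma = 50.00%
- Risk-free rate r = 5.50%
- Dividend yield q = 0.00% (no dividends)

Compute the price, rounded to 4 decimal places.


Answer: Price = 0.1216

Derivation:
d1 = (ln(S/K) + (r - q + 0.5*sigma^2) * T) / (sigma * sqrt(T)) = -0.06117019
d2 = d1 - sigma * sqrt(T) = -0.49418289
exp(-rT) = 0.95958920; exp(-qT) = 1.00000000
C = S_0 * exp(-qT) * N(d1) - K * exp(-rT) * N(d2)
N(d1) = 0.47561183; N(d2) = 0.31058851
C = 0.9700 * 1.00000000 * 0.47561183 - 1.1400 * 0.95958920 * 0.31058851 = 0.1216


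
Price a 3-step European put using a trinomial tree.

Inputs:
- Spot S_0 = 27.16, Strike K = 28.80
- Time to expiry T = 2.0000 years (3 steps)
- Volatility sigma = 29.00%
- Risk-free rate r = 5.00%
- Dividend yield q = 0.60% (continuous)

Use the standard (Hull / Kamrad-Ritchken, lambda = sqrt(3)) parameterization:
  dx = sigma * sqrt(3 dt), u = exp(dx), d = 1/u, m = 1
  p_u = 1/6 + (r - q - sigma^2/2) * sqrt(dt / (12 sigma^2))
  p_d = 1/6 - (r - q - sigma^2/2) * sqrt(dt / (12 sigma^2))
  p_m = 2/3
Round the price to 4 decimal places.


dt = T/N = 0.666667; dx = sigma*sqrt(3*dt) = 0.410122
u = exp(dx) = 1.507002; d = 1/u = 0.663569
p_u = 0.168252, p_m = 0.666667, p_d = 0.165082
Discount per step: exp(-r*dt) = 0.967216
Stock lattice S(k, j) with j the centered position index:
  k=0: S(0,+0) = 27.1600
  k=1: S(1,-1) = 18.0225; S(1,+0) = 27.1600; S(1,+1) = 40.9302
  k=2: S(2,-2) = 11.9592; S(2,-1) = 18.0225; S(2,+0) = 27.1600; S(2,+1) = 40.9302; S(2,+2) = 61.6818
  k=3: S(3,-3) = 7.9358; S(3,-2) = 11.9592; S(3,-1) = 18.0225; S(3,+0) = 27.1600; S(3,+1) = 40.9302; S(3,+2) = 61.6818; S(3,+3) = 92.9546
Terminal payoffs V(N, j) = max(K - S_T, 0):
  V(3,-3) = 20.864237; V(3,-2) = 16.840793; V(3,-1) = 10.777457; V(3,+0) = 1.640000; V(3,+1) = 0.000000; V(3,+2) = 0.000000; V(3,+3) = 0.000000
Backward induction: V(k, j) = exp(-r*dt) * [p_u * V(k+1, j+1) + p_m * V(k+1, j) + p_d * V(k+1, j-1)]
  V(2,-2) = exp(-r*dt) * [p_u*10.777457 + p_m*16.840793 + p_d*20.864237] = 15.944388
  V(2,-1) = exp(-r*dt) * [p_u*1.640000 + p_m*10.777457 + p_d*16.840793] = 9.905271
  V(2,+0) = exp(-r*dt) * [p_u*0.000000 + p_m*1.640000 + p_d*10.777457] = 2.778323
  V(2,+1) = exp(-r*dt) * [p_u*0.000000 + p_m*0.000000 + p_d*1.640000] = 0.261858
  V(2,+2) = exp(-r*dt) * [p_u*0.000000 + p_m*0.000000 + p_d*0.000000] = 0.000000
  V(1,-1) = exp(-r*dt) * [p_u*2.778323 + p_m*9.905271 + p_d*15.944388] = 9.384994
  V(1,+0) = exp(-r*dt) * [p_u*0.261858 + p_m*2.778323 + p_d*9.905271] = 3.415679
  V(1,+1) = exp(-r*dt) * [p_u*0.000000 + p_m*0.261858 + p_d*2.778323] = 0.612463
  V(0,+0) = exp(-r*dt) * [p_u*0.612463 + p_m*3.415679 + p_d*9.384994] = 3.800635

Answer: Price = V(0,0) = 3.8006


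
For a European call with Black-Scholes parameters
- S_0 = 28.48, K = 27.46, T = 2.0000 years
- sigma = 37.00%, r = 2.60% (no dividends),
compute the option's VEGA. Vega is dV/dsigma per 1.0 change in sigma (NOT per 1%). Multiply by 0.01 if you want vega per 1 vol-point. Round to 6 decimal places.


Answer: Vega = 14.644760

Derivation:
d1 = 0.4307076962; d2 = -0.0925513219
phi(d1) = 0.3636028447; exp(-qT) = 1.0000000000; exp(-rT) = 0.9493288668
Vega = S * exp(-qT) * phi(d1) * sqrt(T) = 28.4800 * 1.0000000000 * 0.3636028447 * 1.4142135624 = 14.644760


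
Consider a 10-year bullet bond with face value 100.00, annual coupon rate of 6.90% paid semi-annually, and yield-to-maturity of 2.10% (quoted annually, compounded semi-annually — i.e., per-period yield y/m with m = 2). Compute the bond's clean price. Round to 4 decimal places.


Answer: Price = 143.0921

Derivation:
Coupon per period c = face * coupon_rate / m = 3.450000
Periods per year m = 2; per-period yield y/m = 0.010500
Number of cashflows N = 20
Cashflows (t years, CF_t, discount factor 1/(1+y/m)^(m*t), PV):
  t = 0.5000: CF_t = 3.450000, DF = 0.989609, PV = 3.414151
  t = 1.0000: CF_t = 3.450000, DF = 0.979326, PV = 3.378675
  t = 1.5000: CF_t = 3.450000, DF = 0.969150, PV = 3.343568
  t = 2.0000: CF_t = 3.450000, DF = 0.959080, PV = 3.308825
  t = 2.5000: CF_t = 3.450000, DF = 0.949114, PV = 3.274444
  t = 3.0000: CF_t = 3.450000, DF = 0.939252, PV = 3.240419
  t = 3.5000: CF_t = 3.450000, DF = 0.929492, PV = 3.206748
  t = 4.0000: CF_t = 3.450000, DF = 0.919834, PV = 3.173427
  t = 4.5000: CF_t = 3.450000, DF = 0.910276, PV = 3.140453
  t = 5.0000: CF_t = 3.450000, DF = 0.900818, PV = 3.107820
  t = 5.5000: CF_t = 3.450000, DF = 0.891457, PV = 3.075527
  t = 6.0000: CF_t = 3.450000, DF = 0.882194, PV = 3.043570
  t = 6.5000: CF_t = 3.450000, DF = 0.873027, PV = 3.011944
  t = 7.0000: CF_t = 3.450000, DF = 0.863956, PV = 2.980648
  t = 7.5000: CF_t = 3.450000, DF = 0.854979, PV = 2.949676
  t = 8.0000: CF_t = 3.450000, DF = 0.846095, PV = 2.919026
  t = 8.5000: CF_t = 3.450000, DF = 0.837303, PV = 2.888695
  t = 9.0000: CF_t = 3.450000, DF = 0.828603, PV = 2.858679
  t = 9.5000: CF_t = 3.450000, DF = 0.819993, PV = 2.828975
  t = 10.0000: CF_t = 103.450000, DF = 0.811472, PV = 83.946798
Price P = sum_t PV_t = 143.092070


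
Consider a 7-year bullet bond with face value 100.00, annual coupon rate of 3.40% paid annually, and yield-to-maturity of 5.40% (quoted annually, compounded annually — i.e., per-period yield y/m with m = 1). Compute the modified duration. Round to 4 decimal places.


Answer: Modified duration = 5.9748

Derivation:
Coupon per period c = face * coupon_rate / m = 3.400000
Periods per year m = 1; per-period yield y/m = 0.054000
Number of cashflows N = 7
Cashflows (t years, CF_t, discount factor 1/(1+y/m)^(m*t), PV):
  t = 1.0000: CF_t = 3.400000, DF = 0.948767, PV = 3.225806
  t = 2.0000: CF_t = 3.400000, DF = 0.900158, PV = 3.060537
  t = 3.0000: CF_t = 3.400000, DF = 0.854040, PV = 2.903736
  t = 4.0000: CF_t = 3.400000, DF = 0.810285, PV = 2.754967
  t = 5.0000: CF_t = 3.400000, DF = 0.768771, PV = 2.613821
  t = 6.0000: CF_t = 3.400000, DF = 0.729384, PV = 2.479906
  t = 7.0000: CF_t = 103.400000, DF = 0.692015, PV = 71.554387
Price P = sum_t PV_t = 88.593161
First compute Macaulay numerator sum_t t * PV_t:
  t * PV_t at t = 1.0000: 3.225806
  t * PV_t at t = 2.0000: 6.121075
  t * PV_t at t = 3.0000: 8.711207
  t * PV_t at t = 4.0000: 11.019870
  t * PV_t at t = 5.0000: 13.069106
  t * PV_t at t = 6.0000: 14.879437
  t * PV_t at t = 7.0000: 500.880706
Macaulay duration D = 557.907207 / 88.593161 = 6.297407
Modified duration = D / (1 + y/m) = 6.297407 / (1 + 0.054000) = 5.974770


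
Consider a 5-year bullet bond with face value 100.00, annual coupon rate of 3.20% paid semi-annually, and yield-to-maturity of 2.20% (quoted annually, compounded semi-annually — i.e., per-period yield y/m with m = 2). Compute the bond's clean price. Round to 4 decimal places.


Coupon per period c = face * coupon_rate / m = 1.600000
Periods per year m = 2; per-period yield y/m = 0.011000
Number of cashflows N = 10
Cashflows (t years, CF_t, discount factor 1/(1+y/m)^(m*t), PV):
  t = 0.5000: CF_t = 1.600000, DF = 0.989120, PV = 1.582591
  t = 1.0000: CF_t = 1.600000, DF = 0.978358, PV = 1.565372
  t = 1.5000: CF_t = 1.600000, DF = 0.967713, PV = 1.548341
  t = 2.0000: CF_t = 1.600000, DF = 0.957184, PV = 1.531494
  t = 2.5000: CF_t = 1.600000, DF = 0.946769, PV = 1.514831
  t = 3.0000: CF_t = 1.600000, DF = 0.936468, PV = 1.498349
  t = 3.5000: CF_t = 1.600000, DF = 0.926279, PV = 1.482047
  t = 4.0000: CF_t = 1.600000, DF = 0.916201, PV = 1.465922
  t = 4.5000: CF_t = 1.600000, DF = 0.906232, PV = 1.449972
  t = 5.0000: CF_t = 101.600000, DF = 0.896372, PV = 91.071429
Price P = sum_t PV_t = 104.710348

Answer: Price = 104.7103


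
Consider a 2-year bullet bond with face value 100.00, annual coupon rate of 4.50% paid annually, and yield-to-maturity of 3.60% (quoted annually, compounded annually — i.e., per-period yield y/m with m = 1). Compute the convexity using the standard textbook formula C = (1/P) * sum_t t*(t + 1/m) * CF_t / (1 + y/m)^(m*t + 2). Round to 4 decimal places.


Answer: Convexity = 5.4311

Derivation:
Coupon per period c = face * coupon_rate / m = 4.500000
Periods per year m = 1; per-period yield y/m = 0.036000
Number of cashflows N = 2
Cashflows (t years, CF_t, discount factor 1/(1+y/m)^(m*t), PV):
  t = 1.0000: CF_t = 4.500000, DF = 0.965251, PV = 4.343629
  t = 2.0000: CF_t = 104.500000, DF = 0.931709, PV = 97.363635
Price P = sum_t PV_t = 101.707264
Convexity numerator sum_t t*(t + 1/m) * CF_t / (1+y/m)^(m*t + 2):
  t = 1.0000: term = 8.094001
  t = 2.0000: term = 544.287699
Convexity = (1/P) * sum = 552.381700 / 101.707264 = 5.431094


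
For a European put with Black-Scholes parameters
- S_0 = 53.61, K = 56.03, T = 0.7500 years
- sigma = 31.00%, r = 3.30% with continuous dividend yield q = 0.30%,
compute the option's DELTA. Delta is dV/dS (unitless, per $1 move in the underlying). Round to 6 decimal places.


d1 = 0.0535850193; d2 = -0.2148828559
phi(d1) = 0.3983699390; exp(-qT) = 0.9977525294; exp(-rT) = 0.9755537700
N(-d1) = 0.4786328961
Delta = -exp(-qT) * N(-d1) = -0.9977525294 * 0.4786328961 = -0.477557

Answer: Delta = -0.477557


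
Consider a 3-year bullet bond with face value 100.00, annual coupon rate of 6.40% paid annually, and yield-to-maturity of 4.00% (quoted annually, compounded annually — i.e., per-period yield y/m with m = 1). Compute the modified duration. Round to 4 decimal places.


Coupon per period c = face * coupon_rate / m = 6.400000
Periods per year m = 1; per-period yield y/m = 0.040000
Number of cashflows N = 3
Cashflows (t years, CF_t, discount factor 1/(1+y/m)^(m*t), PV):
  t = 1.0000: CF_t = 6.400000, DF = 0.961538, PV = 6.153846
  t = 2.0000: CF_t = 6.400000, DF = 0.924556, PV = 5.917160
  t = 3.0000: CF_t = 106.400000, DF = 0.888996, PV = 94.589213
Price P = sum_t PV_t = 106.660218
First compute Macaulay numerator sum_t t * PV_t:
  t * PV_t at t = 1.0000: 6.153846
  t * PV_t at t = 2.0000: 11.834320
  t * PV_t at t = 3.0000: 283.767638
Macaulay duration D = 301.755803 / 106.660218 = 2.829132
Modified duration = D / (1 + y/m) = 2.829132 / (1 + 0.040000) = 2.720319

Answer: Modified duration = 2.7203


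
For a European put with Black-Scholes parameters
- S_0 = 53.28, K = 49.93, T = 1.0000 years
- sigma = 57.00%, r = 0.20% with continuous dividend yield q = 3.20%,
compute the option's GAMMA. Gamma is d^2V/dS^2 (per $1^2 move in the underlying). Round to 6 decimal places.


Answer: Gamma = 0.011982

Derivation:
d1 = 0.3462964942; d2 = -0.2237035058
phi(d1) = 0.3757244822; exp(-qT) = 0.9685065821; exp(-rT) = 0.9980019987
Gamma = exp(-qT) * phi(d1) / (S * sigma * sqrt(T)) = 0.9685065821 * 0.3757244822 / (53.2800 * 0.5700 * 1.0000000000) = 0.011982


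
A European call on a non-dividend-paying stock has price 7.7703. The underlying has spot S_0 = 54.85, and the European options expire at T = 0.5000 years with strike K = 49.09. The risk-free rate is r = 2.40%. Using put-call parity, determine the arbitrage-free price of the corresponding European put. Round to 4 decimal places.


Answer: Put price = 1.4247

Derivation:
Put-call parity: C - P = S_0 * exp(-qT) - K * exp(-rT).
S_0 * exp(-qT) = 54.8500 * 1.00000000 = 54.85000000
K * exp(-rT) = 49.0900 * 0.98807171 = 48.50444038
P = C - S*exp(-qT) + K*exp(-rT)
P = 7.7703 - 54.85000000 + 48.50444038 = 1.4247


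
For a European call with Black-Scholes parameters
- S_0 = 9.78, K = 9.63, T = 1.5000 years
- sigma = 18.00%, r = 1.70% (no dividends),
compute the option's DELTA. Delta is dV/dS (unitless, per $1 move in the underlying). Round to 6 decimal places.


Answer: Delta = 0.616388

Derivation:
d1 = 0.2960083985; d2 = 0.0755543217
phi(d1) = 0.3818417515; exp(-qT) = 1.0000000000; exp(-rT) = 0.9748223790
N(d1) = 0.6163881662
Delta = exp(-qT) * N(d1) = 1.0000000000 * 0.6163881662 = 0.616388


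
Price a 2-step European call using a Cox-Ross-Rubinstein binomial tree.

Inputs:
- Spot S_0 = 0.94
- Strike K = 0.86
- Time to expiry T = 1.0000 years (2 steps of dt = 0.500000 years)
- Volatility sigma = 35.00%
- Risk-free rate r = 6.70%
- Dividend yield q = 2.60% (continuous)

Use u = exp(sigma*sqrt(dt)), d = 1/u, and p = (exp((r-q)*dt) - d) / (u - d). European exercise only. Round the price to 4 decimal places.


Answer: Price = V(0,0) = 0.1842

Derivation:
dt = T/N = 0.500000
u = exp(sigma*sqrt(dt)) = 1.280803; d = 1/u = 0.780760
p = (exp((r-q)*dt) - d) / (u - d) = 0.479862
Discount per step: exp(-r*dt) = 0.967055
Stock lattice S(k, i) with i counting down-moves:
  k=0: S(0,0) = 0.9400
  k=1: S(1,0) = 1.2040; S(1,1) = 0.7339
  k=2: S(2,0) = 1.5420; S(2,1) = 0.9400; S(2,2) = 0.5730
Terminal payoffs V(N, i) = max(S_T - K, 0):
  V(2,0) = 0.682029; V(2,1) = 0.080000; V(2,2) = 0.000000
Backward induction: V(k, i) = exp(-r*dt) * [p * V(k+1, i) + (1-p) * V(k+1, i+1)].
  V(1,0) = exp(-r*dt) * [p*0.682029 + (1-p)*0.080000] = 0.356738
  V(1,1) = exp(-r*dt) * [p*0.080000 + (1-p)*0.000000] = 0.037124
  V(0,0) = exp(-r*dt) * [p*0.356738 + (1-p)*0.037124] = 0.184219


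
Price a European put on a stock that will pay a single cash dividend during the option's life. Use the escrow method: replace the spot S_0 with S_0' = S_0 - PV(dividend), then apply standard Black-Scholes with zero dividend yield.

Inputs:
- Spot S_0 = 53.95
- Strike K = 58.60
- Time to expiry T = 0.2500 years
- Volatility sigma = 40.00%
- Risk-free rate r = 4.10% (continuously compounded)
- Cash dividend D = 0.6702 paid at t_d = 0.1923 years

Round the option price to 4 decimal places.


PV(D) = D * exp(-r * t_d) = 0.6702 * 0.99214670 = 0.66493672
S_0' = S_0 - PV(D) = 53.9500 - 0.66493672 = 53.28506328
d1 = (ln(S_0'/K) + (r + sigma^2/2)*T) / (sigma*sqrt(T)) = -0.32414322
d2 = d1 - sigma*sqrt(T) = -0.52414322
exp(-rT) = 0.98980235
N(-d1) = 0.62708520; N(-d2) = 0.69991053
P = K * exp(-rT) * N(-d2) - S_0' * N(-d1) = 58.6000 * 0.98980235 * 0.69991053 - 53.28506328 * 0.62708520 = 7.1822

Answer: Price = 7.1822


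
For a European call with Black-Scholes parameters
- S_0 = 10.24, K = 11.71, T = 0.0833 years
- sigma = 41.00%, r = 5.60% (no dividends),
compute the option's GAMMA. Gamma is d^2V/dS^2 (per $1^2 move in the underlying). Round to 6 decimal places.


Answer: Gamma = 0.192703

Derivation:
d1 = -1.0350050868; d2 = -1.1533382183
phi(d1) = 0.2335039471; exp(-qT) = 1.0000000000; exp(-rT) = 0.9953460633
Gamma = exp(-qT) * phi(d1) / (S * sigma * sqrt(T)) = 1.0000000000 * 0.2335039471 / (10.2400 * 0.4100 * 0.2886173938) = 0.192703


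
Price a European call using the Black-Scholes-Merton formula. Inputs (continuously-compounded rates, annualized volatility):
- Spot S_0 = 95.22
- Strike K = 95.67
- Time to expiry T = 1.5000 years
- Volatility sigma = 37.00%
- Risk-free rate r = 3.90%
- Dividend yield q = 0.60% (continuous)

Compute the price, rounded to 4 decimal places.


d1 = (ln(S/K) + (r - q + 0.5*sigma^2) * T) / (sigma * sqrt(T)) = 0.32540751
d2 = d1 - sigma * sqrt(T) = -0.12774810
exp(-rT) = 0.94317824; exp(-qT) = 0.99104038
C = S_0 * exp(-qT) * N(d1) - K * exp(-rT) * N(d2)
N(d1) = 0.62756366; N(d2) = 0.44917416
C = 95.2200 * 0.99104038 * 0.62756366 - 95.6700 * 0.94317824 * 0.44917416 = 18.6905

Answer: Price = 18.6905


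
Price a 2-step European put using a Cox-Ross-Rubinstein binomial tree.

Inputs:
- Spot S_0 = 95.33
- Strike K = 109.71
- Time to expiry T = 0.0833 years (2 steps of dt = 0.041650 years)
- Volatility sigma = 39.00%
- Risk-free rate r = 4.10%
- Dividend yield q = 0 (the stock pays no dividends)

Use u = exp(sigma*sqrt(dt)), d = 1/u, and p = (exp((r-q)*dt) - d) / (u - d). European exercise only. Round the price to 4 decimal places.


dt = T/N = 0.041650
u = exp(sigma*sqrt(dt)) = 1.082846; d = 1/u = 0.923493
p = (exp((r-q)*dt) - d) / (u - d) = 0.490838
Discount per step: exp(-r*dt) = 0.998294
Stock lattice S(k, i) with i counting down-moves:
  k=0: S(0,0) = 95.3300
  k=1: S(1,0) = 103.2277; S(1,1) = 88.0365
  k=2: S(2,0) = 111.7797; S(2,1) = 95.3300; S(2,2) = 81.3011
Terminal payoffs V(N, i) = max(K - S_T, 0):
  V(2,0) = 0.000000; V(2,1) = 14.380000; V(2,2) = 28.408898
Backward induction: V(k, i) = exp(-r*dt) * [p * V(k+1, i) + (1-p) * V(k+1, i+1)].
  V(1,0) = exp(-r*dt) * [p*0.000000 + (1-p)*14.380000] = 7.309262
  V(1,1) = exp(-r*dt) * [p*14.380000 + (1-p)*28.408898] = 21.486264
  V(0,0) = exp(-r*dt) * [p*7.309262 + (1-p)*21.486264] = 14.502870

Answer: Price = V(0,0) = 14.5029


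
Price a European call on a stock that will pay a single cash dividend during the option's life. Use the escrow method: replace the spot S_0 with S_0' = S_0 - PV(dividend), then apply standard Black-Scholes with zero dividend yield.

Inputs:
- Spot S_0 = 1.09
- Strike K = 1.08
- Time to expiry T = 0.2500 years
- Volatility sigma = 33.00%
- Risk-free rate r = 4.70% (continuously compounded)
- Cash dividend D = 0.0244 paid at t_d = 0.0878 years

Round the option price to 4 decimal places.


Answer: Price = 0.0693

Derivation:
PV(D) = D * exp(-r * t_d) = 0.0244 * 0.99588190 = 0.02429952
S_0' = S_0 - PV(D) = 1.0900 - 0.02429952 = 1.06570048
d1 = (ln(S_0'/K) + (r + sigma^2/2)*T) / (sigma*sqrt(T)) = 0.07293195
d2 = d1 - sigma*sqrt(T) = -0.09206805
exp(-rT) = 0.98831876
N(d1) = 0.52906986; N(d2) = 0.46332198
C = S_0' * N(d1) - K * exp(-rT) * N(d2) = 1.06570048 * 0.52906986 - 1.0800 * 0.98831876 * 0.46332198 = 0.0693


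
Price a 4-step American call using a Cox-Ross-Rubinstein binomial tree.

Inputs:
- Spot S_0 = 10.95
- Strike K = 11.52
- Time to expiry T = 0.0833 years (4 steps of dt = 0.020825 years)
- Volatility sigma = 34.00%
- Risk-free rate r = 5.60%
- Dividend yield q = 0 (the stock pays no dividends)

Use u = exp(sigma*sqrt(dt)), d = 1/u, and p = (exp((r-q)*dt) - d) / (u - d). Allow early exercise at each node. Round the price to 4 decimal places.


Answer: Price = V(0,0) = 0.2508

Derivation:
dt = T/N = 0.020825
u = exp(sigma*sqrt(dt)) = 1.050289; d = 1/u = 0.952119
p = (exp((r-q)*dt) - d) / (u - d) = 0.499623
Discount per step: exp(-r*dt) = 0.998834
Stock lattice S(k, i) with i counting down-moves:
  k=0: S(0,0) = 10.9500
  k=1: S(1,0) = 11.5007; S(1,1) = 10.4257
  k=2: S(2,0) = 12.0790; S(2,1) = 10.9500; S(2,2) = 9.9265
  k=3: S(3,0) = 12.6864; S(3,1) = 11.5007; S(3,2) = 10.4257; S(3,3) = 9.4512
  k=4: S(4,0) = 13.3244; S(4,1) = 12.0790; S(4,2) = 10.9500; S(4,3) = 9.9265; S(4,4) = 8.9987
Terminal payoffs V(N, i) = max(S_T - K, 0):
  V(4,0) = 1.804431; V(4,1) = 0.559012; V(4,2) = 0.000000; V(4,3) = 0.000000; V(4,4) = 0.000000
Backward induction: V(k, i) = exp(-r*dt) * [p * V(k+1, i) + (1-p) * V(k+1, i+1)]; then take max(V_cont, immediate exercise) for American.
  V(3,0) = exp(-r*dt) * [p*1.804431 + (1-p)*0.559012] = 1.179875; exercise = 1.166448; V(3,0) = max -> 1.179875
  V(3,1) = exp(-r*dt) * [p*0.559012 + (1-p)*0.000000] = 0.278969; exercise = 0.000000; V(3,1) = max -> 0.278969
  V(3,2) = exp(-r*dt) * [p*0.000000 + (1-p)*0.000000] = 0.000000; exercise = 0.000000; V(3,2) = max -> 0.000000
  V(3,3) = exp(-r*dt) * [p*0.000000 + (1-p)*0.000000] = 0.000000; exercise = 0.000000; V(3,3) = max -> 0.000000
  V(2,0) = exp(-r*dt) * [p*1.179875 + (1-p)*0.278969] = 0.728232; exercise = 0.559012; V(2,0) = max -> 0.728232
  V(2,1) = exp(-r*dt) * [p*0.278969 + (1-p)*0.000000] = 0.139217; exercise = 0.000000; V(2,1) = max -> 0.139217
  V(2,2) = exp(-r*dt) * [p*0.000000 + (1-p)*0.000000] = 0.000000; exercise = 0.000000; V(2,2) = max -> 0.000000
  V(1,0) = exp(-r*dt) * [p*0.728232 + (1-p)*0.139217] = 0.432997; exercise = 0.000000; V(1,0) = max -> 0.432997
  V(1,1) = exp(-r*dt) * [p*0.139217 + (1-p)*0.000000] = 0.069475; exercise = 0.000000; V(1,1) = max -> 0.069475
  V(0,0) = exp(-r*dt) * [p*0.432997 + (1-p)*0.069475] = 0.250806; exercise = 0.000000; V(0,0) = max -> 0.250806


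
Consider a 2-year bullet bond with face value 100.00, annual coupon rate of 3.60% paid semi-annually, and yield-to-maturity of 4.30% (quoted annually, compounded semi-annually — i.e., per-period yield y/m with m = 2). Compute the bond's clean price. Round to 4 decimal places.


Answer: Price = 98.6721

Derivation:
Coupon per period c = face * coupon_rate / m = 1.800000
Periods per year m = 2; per-period yield y/m = 0.021500
Number of cashflows N = 4
Cashflows (t years, CF_t, discount factor 1/(1+y/m)^(m*t), PV):
  t = 0.5000: CF_t = 1.800000, DF = 0.978953, PV = 1.762115
  t = 1.0000: CF_t = 1.800000, DF = 0.958348, PV = 1.725026
  t = 1.5000: CF_t = 1.800000, DF = 0.938177, PV = 1.688719
  t = 2.0000: CF_t = 101.800000, DF = 0.918431, PV = 93.496272
Price P = sum_t PV_t = 98.672132


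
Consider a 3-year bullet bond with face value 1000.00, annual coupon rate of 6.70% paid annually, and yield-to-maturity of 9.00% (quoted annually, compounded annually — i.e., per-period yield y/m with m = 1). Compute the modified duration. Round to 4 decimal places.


Answer: Modified duration = 2.5776

Derivation:
Coupon per period c = face * coupon_rate / m = 67.000000
Periods per year m = 1; per-period yield y/m = 0.090000
Number of cashflows N = 3
Cashflows (t years, CF_t, discount factor 1/(1+y/m)^(m*t), PV):
  t = 1.0000: CF_t = 67.000000, DF = 0.917431, PV = 61.467890
  t = 2.0000: CF_t = 67.000000, DF = 0.841680, PV = 56.392560
  t = 3.0000: CF_t = 1067.000000, DF = 0.772183, PV = 823.919773
Price P = sum_t PV_t = 941.780223
First compute Macaulay numerator sum_t t * PV_t:
  t * PV_t at t = 1.0000: 61.467890
  t * PV_t at t = 2.0000: 112.785119
  t * PV_t at t = 3.0000: 2471.759320
Macaulay duration D = 2646.012329 / 941.780223 = 2.809586
Modified duration = D / (1 + y/m) = 2.809586 / (1 + 0.090000) = 2.577602


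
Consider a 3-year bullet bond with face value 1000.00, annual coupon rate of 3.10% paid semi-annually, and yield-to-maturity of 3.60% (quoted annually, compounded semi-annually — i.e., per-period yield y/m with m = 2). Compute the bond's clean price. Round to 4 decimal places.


Coupon per period c = face * coupon_rate / m = 15.500000
Periods per year m = 2; per-period yield y/m = 0.018000
Number of cashflows N = 6
Cashflows (t years, CF_t, discount factor 1/(1+y/m)^(m*t), PV):
  t = 0.5000: CF_t = 15.500000, DF = 0.982318, PV = 15.225933
  t = 1.0000: CF_t = 15.500000, DF = 0.964949, PV = 14.956712
  t = 1.5000: CF_t = 15.500000, DF = 0.947887, PV = 14.692252
  t = 2.0000: CF_t = 15.500000, DF = 0.931127, PV = 14.432467
  t = 2.5000: CF_t = 15.500000, DF = 0.914663, PV = 14.177276
  t = 3.0000: CF_t = 1015.500000, DF = 0.898490, PV = 912.416772
Price P = sum_t PV_t = 985.901413

Answer: Price = 985.9014


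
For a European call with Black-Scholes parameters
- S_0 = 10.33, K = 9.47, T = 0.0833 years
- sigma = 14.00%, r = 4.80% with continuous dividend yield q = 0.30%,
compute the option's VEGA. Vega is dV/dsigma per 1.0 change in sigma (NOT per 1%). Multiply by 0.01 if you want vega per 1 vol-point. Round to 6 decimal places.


Answer: Vega = 0.091622

Derivation:
d1 = 2.2641991464; d2 = 2.2237927113
phi(d1) = 0.0307385590; exp(-qT) = 0.9997501312; exp(-rT) = 0.9960095830
Vega = S * exp(-qT) * phi(d1) * sqrt(T) = 10.3300 * 0.9997501312 * 0.0307385590 * 0.2886173938 = 0.091622


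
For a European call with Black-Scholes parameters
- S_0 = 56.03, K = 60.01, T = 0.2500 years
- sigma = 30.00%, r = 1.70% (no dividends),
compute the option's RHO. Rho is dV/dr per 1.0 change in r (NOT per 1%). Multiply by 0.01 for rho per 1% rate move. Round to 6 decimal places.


d1 = -0.3541596895; d2 = -0.5041596895
phi(d1) = 0.3746911936; exp(-qT) = 1.0000000000; exp(-rT) = 0.9957590185
N(d2) = 0.3070745824
Rho = K*T*exp(-rT)*N(d2) = 60.0100 * 0.2500 * 0.9957590185 * 0.3070745824 = 4.587349

Answer: Rho = 4.587349


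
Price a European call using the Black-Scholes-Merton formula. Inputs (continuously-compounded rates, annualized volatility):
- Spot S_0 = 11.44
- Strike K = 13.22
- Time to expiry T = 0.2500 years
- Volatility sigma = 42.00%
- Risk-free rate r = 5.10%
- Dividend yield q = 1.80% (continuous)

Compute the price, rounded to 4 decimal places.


d1 = (ln(S/K) + (r - q + 0.5*sigma^2) * T) / (sigma * sqrt(T)) = -0.54435642
d2 = d1 - sigma * sqrt(T) = -0.75435642
exp(-rT) = 0.98733094; exp(-qT) = 0.99551011
C = S_0 * exp(-qT) * N(d1) - K * exp(-rT) * N(d2)
N(d1) = 0.29309811; N(d2) = 0.22531762
C = 11.4400 * 0.99551011 * 0.29309811 - 13.2200 * 0.98733094 * 0.22531762 = 0.3970

Answer: Price = 0.3970


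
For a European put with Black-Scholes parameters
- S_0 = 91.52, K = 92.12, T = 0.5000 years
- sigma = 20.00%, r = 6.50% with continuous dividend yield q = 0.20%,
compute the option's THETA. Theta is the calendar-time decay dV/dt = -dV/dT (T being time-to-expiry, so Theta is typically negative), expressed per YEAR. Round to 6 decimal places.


Answer: Theta = -2.422684

Derivation:
d1 = 0.2472430870; d2 = 0.1058217307
phi(d1) = 0.3869332408; exp(-qT) = 0.9990004998; exp(-rT) = 0.9680224498
Theta = -S*exp(-qT)*phi(d1)*sigma/(2*sqrt(T)) + r*K*exp(-rT)*N(-d2) - q*S*exp(-qT)*N(-d1)
N(-d1) = 0.4023600508; N(-d2) = 0.4578618975; sqrt(T) = 0.7071067812
Term 1 = -91.5200 * 0.9990004998 * 0.3869332408 * 0.2000 / (2 * 0.7071067812) = -5.0030259513
Term 2 = 0.0650 * 92.1200 * 0.9680224498 * 0.4578618975 = 2.6539162829
Term 3 = -0.0020 * 91.5200 * 0.9990004998 * 0.4023600508 = -0.0735743725
Theta = -5.0030259513 + (2.6539162829) + (-0.0735743725) = -2.422684


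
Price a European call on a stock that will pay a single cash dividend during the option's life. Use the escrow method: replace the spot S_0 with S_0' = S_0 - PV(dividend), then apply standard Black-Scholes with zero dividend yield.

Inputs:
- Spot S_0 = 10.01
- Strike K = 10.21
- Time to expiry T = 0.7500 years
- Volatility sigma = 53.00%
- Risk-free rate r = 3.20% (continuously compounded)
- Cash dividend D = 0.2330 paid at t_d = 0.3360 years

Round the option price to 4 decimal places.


Answer: Price = 1.6996

Derivation:
PV(D) = D * exp(-r * t_d) = 0.2330 * 0.98930560 = 0.23050820
S_0' = S_0 - PV(D) = 10.0100 - 0.23050820 = 9.77949180
d1 = (ln(S_0'/K) + (r + sigma^2/2)*T) / (sigma*sqrt(T)) = 0.18792727
d2 = d1 - sigma*sqrt(T) = -0.27106620
exp(-rT) = 0.97628571
N(d1) = 0.57453317; N(d2) = 0.39317006
C = S_0' * N(d1) - K * exp(-rT) * N(d2) = 9.77949180 * 0.57453317 - 10.2100 * 0.97628571 * 0.39317006 = 1.6996


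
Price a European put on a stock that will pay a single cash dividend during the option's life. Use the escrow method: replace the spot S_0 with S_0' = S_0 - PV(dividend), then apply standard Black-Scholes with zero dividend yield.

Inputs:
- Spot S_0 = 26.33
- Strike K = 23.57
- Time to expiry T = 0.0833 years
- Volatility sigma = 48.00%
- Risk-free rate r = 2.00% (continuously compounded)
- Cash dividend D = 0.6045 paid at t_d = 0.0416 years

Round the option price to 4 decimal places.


Answer: Price = 0.5343

Derivation:
PV(D) = D * exp(-r * t_d) = 0.6045 * 0.99916835 = 0.60399727
S_0' = S_0 - PV(D) = 26.3300 - 0.60399727 = 25.72600273
d1 = (ln(S_0'/K) + (r + sigma^2/2)*T) / (sigma*sqrt(T)) = 0.71309590
d2 = d1 - sigma*sqrt(T) = 0.57455955
exp(-rT) = 0.99833539
N(-d1) = 0.23789321; N(-d2) = 0.28279461
P = K * exp(-rT) * N(-d2) - S_0' * N(-d1) = 23.5700 * 0.99833539 * 0.28279461 - 25.72600273 * 0.23789321 = 0.5343


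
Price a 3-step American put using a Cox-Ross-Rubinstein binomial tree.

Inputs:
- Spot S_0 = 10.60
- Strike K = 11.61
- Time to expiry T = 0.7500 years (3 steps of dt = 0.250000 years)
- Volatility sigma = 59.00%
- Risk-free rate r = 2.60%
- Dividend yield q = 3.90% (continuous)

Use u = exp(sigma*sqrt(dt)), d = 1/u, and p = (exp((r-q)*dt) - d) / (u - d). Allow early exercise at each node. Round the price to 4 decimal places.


Answer: Price = V(0,0) = 2.9239

Derivation:
dt = T/N = 0.250000
u = exp(sigma*sqrt(dt)) = 1.343126; d = 1/u = 0.744532
p = (exp((r-q)*dt) - d) / (u - d) = 0.421360
Discount per step: exp(-r*dt) = 0.993521
Stock lattice S(k, i) with i counting down-moves:
  k=0: S(0,0) = 10.6000
  k=1: S(1,0) = 14.2371; S(1,1) = 7.8920
  k=2: S(2,0) = 19.1223; S(2,1) = 10.6000; S(2,2) = 5.8759
  k=3: S(3,0) = 25.6836; S(3,1) = 14.2371; S(3,2) = 7.8920; S(3,3) = 4.3748
Terminal payoffs V(N, i) = max(K - S_T, 0):
  V(3,0) = 0.000000; V(3,1) = 0.000000; V(3,2) = 3.717965; V(3,3) = 7.235230
Backward induction: V(k, i) = exp(-r*dt) * [p * V(k+1, i) + (1-p) * V(k+1, i+1)]; then take max(V_cont, immediate exercise) for American.
  V(2,0) = exp(-r*dt) * [p*0.000000 + (1-p)*0.000000] = 0.000000; exercise = 0.000000; V(2,0) = max -> 0.000000
  V(2,1) = exp(-r*dt) * [p*0.000000 + (1-p)*3.717965] = 2.137426; exercise = 1.010000; V(2,1) = max -> 2.137426
  V(2,2) = exp(-r*dt) * [p*3.717965 + (1-p)*7.235230] = 5.715922; exercise = 5.734131; V(2,2) = max -> 5.734131
  V(1,0) = exp(-r*dt) * [p*0.000000 + (1-p)*2.137426] = 1.228788; exercise = 0.000000; V(1,0) = max -> 1.228788
  V(1,1) = exp(-r*dt) * [p*2.137426 + (1-p)*5.734131] = 4.191292; exercise = 3.717965; V(1,1) = max -> 4.191292
  V(0,0) = exp(-r*dt) * [p*1.228788 + (1-p)*4.191292] = 2.923945; exercise = 1.010000; V(0,0) = max -> 2.923945


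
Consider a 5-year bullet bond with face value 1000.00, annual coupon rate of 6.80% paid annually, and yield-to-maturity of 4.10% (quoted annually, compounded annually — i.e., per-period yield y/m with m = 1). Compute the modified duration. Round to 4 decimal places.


Coupon per period c = face * coupon_rate / m = 68.000000
Periods per year m = 1; per-period yield y/m = 0.041000
Number of cashflows N = 5
Cashflows (t years, CF_t, discount factor 1/(1+y/m)^(m*t), PV):
  t = 1.0000: CF_t = 68.000000, DF = 0.960615, PV = 65.321806
  t = 2.0000: CF_t = 68.000000, DF = 0.922781, PV = 62.749093
  t = 3.0000: CF_t = 68.000000, DF = 0.886437, PV = 60.277707
  t = 4.0000: CF_t = 68.000000, DF = 0.851524, PV = 57.903657
  t = 5.0000: CF_t = 1068.000000, DF = 0.817987, PV = 873.610017
Price P = sum_t PV_t = 1119.862281
First compute Macaulay numerator sum_t t * PV_t:
  t * PV_t at t = 1.0000: 65.321806
  t * PV_t at t = 2.0000: 125.498186
  t * PV_t at t = 3.0000: 180.833121
  t * PV_t at t = 4.0000: 231.614629
  t * PV_t at t = 5.0000: 4368.050085
Macaulay duration D = 4971.317828 / 1119.862281 = 4.439222
Modified duration = D / (1 + y/m) = 4.439222 / (1 + 0.041000) = 4.264383

Answer: Modified duration = 4.2644


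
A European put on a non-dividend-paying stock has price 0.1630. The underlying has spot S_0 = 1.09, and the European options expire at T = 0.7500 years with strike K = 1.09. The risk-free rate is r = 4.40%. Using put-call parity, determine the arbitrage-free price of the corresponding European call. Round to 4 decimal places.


Answer: Call price = 0.1984

Derivation:
Put-call parity: C - P = S_0 * exp(-qT) - K * exp(-rT).
S_0 * exp(-qT) = 1.0900 * 1.00000000 = 1.09000000
K * exp(-rT) = 1.0900 * 0.96753856 = 1.05461703
C = P + S*exp(-qT) - K*exp(-rT)
C = 0.1630 + 1.09000000 - 1.05461703 = 0.1984


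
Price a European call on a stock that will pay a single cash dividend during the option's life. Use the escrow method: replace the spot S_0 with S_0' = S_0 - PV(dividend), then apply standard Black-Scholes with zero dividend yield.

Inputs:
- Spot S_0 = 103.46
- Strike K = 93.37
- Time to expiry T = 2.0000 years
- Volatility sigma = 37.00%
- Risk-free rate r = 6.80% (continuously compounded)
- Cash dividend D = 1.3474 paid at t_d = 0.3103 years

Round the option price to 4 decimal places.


PV(D) = D * exp(-r * t_d) = 1.3474 * 0.97912066 = 1.31926717
S_0' = S_0 - PV(D) = 103.4600 - 1.31926717 = 102.14073283
d1 = (ln(S_0'/K) + (r + sigma^2/2)*T) / (sigma*sqrt(T)) = 0.69312040
d2 = d1 - sigma*sqrt(T) = 0.16986138
exp(-rT) = 0.87284263
N(d1) = 0.75588300; N(d2) = 0.56744042
C = S_0' * N(d1) - K * exp(-rT) * N(d2) = 102.14073283 * 0.75588300 - 93.3700 * 0.87284263 * 0.56744042 = 30.9616

Answer: Price = 30.9616


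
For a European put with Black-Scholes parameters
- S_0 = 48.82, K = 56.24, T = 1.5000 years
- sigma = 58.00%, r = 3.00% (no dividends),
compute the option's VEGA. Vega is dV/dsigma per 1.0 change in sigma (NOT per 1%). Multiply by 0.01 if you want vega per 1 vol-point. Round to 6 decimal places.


Answer: Vega = 23.286600

Derivation:
d1 = 0.2193445107; d2 = -0.4910075147
phi(d1) = 0.3894598342; exp(-qT) = 1.0000000000; exp(-rT) = 0.9559974818
Vega = S * exp(-qT) * phi(d1) * sqrt(T) = 48.8200 * 1.0000000000 * 0.3894598342 * 1.2247448714 = 23.286600


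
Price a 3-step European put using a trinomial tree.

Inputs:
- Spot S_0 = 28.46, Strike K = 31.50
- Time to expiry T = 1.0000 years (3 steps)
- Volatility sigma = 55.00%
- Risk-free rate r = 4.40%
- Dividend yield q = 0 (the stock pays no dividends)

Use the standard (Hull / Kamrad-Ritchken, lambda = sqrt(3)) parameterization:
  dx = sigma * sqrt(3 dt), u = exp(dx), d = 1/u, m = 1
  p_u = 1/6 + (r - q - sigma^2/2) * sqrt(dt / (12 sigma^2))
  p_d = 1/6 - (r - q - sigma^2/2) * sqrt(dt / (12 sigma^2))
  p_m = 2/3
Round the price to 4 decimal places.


dt = T/N = 0.333333; dx = sigma*sqrt(3*dt) = 0.550000
u = exp(dx) = 1.733253; d = 1/u = 0.576950
p_u = 0.134167, p_m = 0.666667, p_d = 0.199167
Discount per step: exp(-r*dt) = 0.985440
Stock lattice S(k, j) with j the centered position index:
  k=0: S(0,+0) = 28.4600
  k=1: S(1,-1) = 16.4200; S(1,+0) = 28.4600; S(1,+1) = 49.3284
  k=2: S(2,-2) = 9.4735; S(2,-1) = 16.4200; S(2,+0) = 28.4600; S(2,+1) = 49.3284; S(2,+2) = 85.4986
  k=3: S(3,-3) = 5.4657; S(3,-2) = 9.4735; S(3,-1) = 16.4200; S(3,+0) = 28.4600; S(3,+1) = 49.3284; S(3,+2) = 85.4986; S(3,+3) = 148.1906
Terminal payoffs V(N, j) = max(K - S_T, 0):
  V(3,-3) = 26.034260; V(3,-2) = 22.026489; V(3,-1) = 15.080008; V(3,+0) = 3.040000; V(3,+1) = 0.000000; V(3,+2) = 0.000000; V(3,+3) = 0.000000
Backward induction: V(k, j) = exp(-r*dt) * [p_u * V(k+1, j+1) + p_m * V(k+1, j) + p_d * V(k+1, j-1)]
  V(2,-2) = exp(-r*dt) * [p_u*15.080008 + p_m*22.026489 + p_d*26.034260] = 21.573967
  V(2,-1) = exp(-r*dt) * [p_u*3.040000 + p_m*15.080008 + p_d*22.026489] = 14.631964
  V(2,+0) = exp(-r*dt) * [p_u*0.000000 + p_m*3.040000 + p_d*15.080008] = 4.956865
  V(2,+1) = exp(-r*dt) * [p_u*0.000000 + p_m*0.000000 + p_d*3.040000] = 0.596651
  V(2,+2) = exp(-r*dt) * [p_u*0.000000 + p_m*0.000000 + p_d*0.000000] = 0.000000
  V(1,-1) = exp(-r*dt) * [p_u*4.956865 + p_m*14.631964 + p_d*21.573967] = 14.502237
  V(1,+0) = exp(-r*dt) * [p_u*0.596651 + p_m*4.956865 + p_d*14.631964] = 6.207118
  V(1,+1) = exp(-r*dt) * [p_u*0.000000 + p_m*0.596651 + p_d*4.956865] = 1.364845
  V(0,+0) = exp(-r*dt) * [p_u*1.364845 + p_m*6.207118 + p_d*14.502237] = 7.104589

Answer: Price = V(0,0) = 7.1046
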